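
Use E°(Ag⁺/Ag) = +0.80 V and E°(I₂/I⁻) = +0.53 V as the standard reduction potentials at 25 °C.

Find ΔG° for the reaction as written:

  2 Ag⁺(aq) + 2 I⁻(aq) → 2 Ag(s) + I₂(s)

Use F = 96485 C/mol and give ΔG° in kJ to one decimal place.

-52.1 kJ

As written, Ag⁺/Ag is reduced (cathode) and I₂/I⁻ is oxidised (anode), so E°cell = (+0.80) − (+0.53) = +0.27 V.
Balancing electrons gives n = 2.
ΔG° = −nFE° = −(2)(96485)(+0.27) = -52,102 J = -52.1 kJ.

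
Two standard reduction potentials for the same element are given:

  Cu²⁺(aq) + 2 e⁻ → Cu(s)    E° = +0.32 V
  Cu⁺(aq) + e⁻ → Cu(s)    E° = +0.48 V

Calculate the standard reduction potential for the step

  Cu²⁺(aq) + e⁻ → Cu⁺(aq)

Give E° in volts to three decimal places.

Sequential free energies add, so n₃E°₃ = n₁E°₁ + n₂E°₂.
With n₃ = 2, and the known step contributing 1×(+0.48) V, the unknown satisfies 1·E° = 2×(+0.32) − 1×(+0.48) = +0.160.
E° = +0.160 / 1 = +0.160 V.

+0.160 V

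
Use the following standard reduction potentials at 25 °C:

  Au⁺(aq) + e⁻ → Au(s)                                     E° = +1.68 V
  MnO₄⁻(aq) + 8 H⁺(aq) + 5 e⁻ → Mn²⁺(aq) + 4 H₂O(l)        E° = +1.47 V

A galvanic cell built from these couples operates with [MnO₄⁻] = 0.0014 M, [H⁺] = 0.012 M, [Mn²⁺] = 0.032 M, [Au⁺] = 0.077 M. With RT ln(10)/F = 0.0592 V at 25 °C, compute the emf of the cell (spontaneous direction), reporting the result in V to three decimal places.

+0.342 V

Au⁺/Au is the cathode (higher E°), MnO₄⁻/Mn²⁺ the anode: E°cell = +1.68 − (+1.47) = +0.21 V, n = 5.
Overall: 5 Au⁺(aq) + Mn²⁺(aq) + 4 H₂O(l) → 5 Au(s) + MnO₄⁻(aq) + 8 H⁺(aq)
Q = [MnO₄⁻]·[H⁺]^8 / ([Au⁺]^5·[Mn²⁺]); log Q = -11.158.
E = E° − (0.0592/n) log Q = +0.21 − (0.0592/5)(-11.158) = +0.342 V.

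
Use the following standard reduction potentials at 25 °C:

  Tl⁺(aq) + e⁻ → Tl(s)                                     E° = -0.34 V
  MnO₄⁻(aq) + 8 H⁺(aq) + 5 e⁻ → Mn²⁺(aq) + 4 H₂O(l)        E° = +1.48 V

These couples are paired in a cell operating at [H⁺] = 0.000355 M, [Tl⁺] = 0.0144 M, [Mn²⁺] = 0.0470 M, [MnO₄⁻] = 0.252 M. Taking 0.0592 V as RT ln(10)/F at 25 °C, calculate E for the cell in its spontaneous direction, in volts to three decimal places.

+1.611 V

MnO₄⁻/Mn²⁺ is the cathode (higher E°), Tl⁺/Tl the anode: E°cell = +1.48 − (-0.34) = +1.82 V, n = 5.
Overall: MnO₄⁻(aq) + 8 H⁺(aq) + 5 Tl(s) → Mn²⁺(aq) + 4 H₂O(l) + 5 Tl⁺(aq)
Q = [Mn²⁺]·[Tl⁺]^5 / ([MnO₄⁻]·[H⁺]^8); log Q = 17.661.
E = E° − (0.0592/n) log Q = +1.82 − (0.0592/5)(17.661) = +1.611 V.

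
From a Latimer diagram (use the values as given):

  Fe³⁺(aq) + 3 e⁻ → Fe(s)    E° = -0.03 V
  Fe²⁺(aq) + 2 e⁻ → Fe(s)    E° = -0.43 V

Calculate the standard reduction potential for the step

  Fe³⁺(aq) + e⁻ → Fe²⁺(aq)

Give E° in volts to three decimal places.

Sequential free energies add, so n₃E°₃ = n₁E°₁ + n₂E°₂.
With n₃ = 3, and the known step contributing 2×(-0.43) V, the unknown satisfies 1·E° = 3×(-0.03) − 2×(-0.43) = +0.770.
E° = +0.770 / 1 = +0.770 V.

+0.770 V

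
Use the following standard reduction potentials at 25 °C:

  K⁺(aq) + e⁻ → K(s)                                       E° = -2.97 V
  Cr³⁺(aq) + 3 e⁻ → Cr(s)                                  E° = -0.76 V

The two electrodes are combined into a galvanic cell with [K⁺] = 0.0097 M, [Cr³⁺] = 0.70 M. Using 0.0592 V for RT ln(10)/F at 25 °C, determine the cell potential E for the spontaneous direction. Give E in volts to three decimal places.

Cr³⁺/Cr is the cathode (higher E°), K⁺/K the anode: E°cell = -0.76 − (-2.97) = +2.21 V, n = 3.
Overall: Cr³⁺(aq) + 3 K(s) → Cr(s) + 3 K⁺(aq)
Q = [K⁺]^3 / ([Cr³⁺]); log Q = -5.885.
E = E° − (0.0592/n) log Q = +2.21 − (0.0592/3)(-5.885) = +2.326 V.

+2.326 V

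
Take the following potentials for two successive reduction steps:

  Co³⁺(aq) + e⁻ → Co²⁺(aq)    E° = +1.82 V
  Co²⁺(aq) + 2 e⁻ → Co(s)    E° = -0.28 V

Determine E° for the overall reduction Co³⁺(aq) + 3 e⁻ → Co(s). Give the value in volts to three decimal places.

+0.420 V

Standard free energies of sequential steps add: ΔG°₃ = ΔG°₁ + ΔG°₂, so n₃E°₃ = n₁E°₁ + n₂E°₂.
E°₃ = (1×+1.82 + 2×-0.28) / 3 = (+1.260) / 3 = +0.420 V.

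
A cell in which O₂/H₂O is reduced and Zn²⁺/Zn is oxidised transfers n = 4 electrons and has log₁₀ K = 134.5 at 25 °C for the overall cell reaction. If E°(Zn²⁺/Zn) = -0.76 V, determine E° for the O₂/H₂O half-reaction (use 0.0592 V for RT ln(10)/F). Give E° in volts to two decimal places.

E°cell = (0.0592/n)·log K = (0.0592/4)(134.5) = +1.991 V.
Since O₂/H₂O is the cathode and Zn²⁺/Zn the anode, E°cell = E°(O₂/H₂O) − E°(Zn²⁺/Zn).
So E°(O₂/H₂O) = E°cell + E°(Zn²⁺/Zn) = +1.991 + (-0.76) = +1.23 V.

+1.23 V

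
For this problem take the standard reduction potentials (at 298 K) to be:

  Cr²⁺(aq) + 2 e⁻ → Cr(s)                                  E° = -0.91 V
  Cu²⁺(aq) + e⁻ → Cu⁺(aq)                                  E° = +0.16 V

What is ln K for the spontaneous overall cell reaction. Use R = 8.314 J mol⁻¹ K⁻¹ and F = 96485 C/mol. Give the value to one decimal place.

Cathode: Cu²⁺/Cu⁺; anode: Cr²⁺/Cr. E°cell = (+0.16) − (-0.91) = +1.07 V, with n = 2.
ΔG° = −nFE° = −RT ln K, so ln K = nFE°/(RT) = (2)(96485)(+1.07) / ((8.314)(298)) = 83.339.

83.3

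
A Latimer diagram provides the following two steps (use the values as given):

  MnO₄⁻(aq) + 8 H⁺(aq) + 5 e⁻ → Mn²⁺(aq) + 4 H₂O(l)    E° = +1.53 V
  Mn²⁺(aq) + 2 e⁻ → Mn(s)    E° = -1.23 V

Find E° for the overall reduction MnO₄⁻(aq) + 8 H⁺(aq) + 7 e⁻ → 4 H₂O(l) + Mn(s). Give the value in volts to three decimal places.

Adding the free-energy changes (−nFE°) of the two steps gives −n₃FE°₃ = −n₁FE°₁ − n₂FE°₂.
E°₃ = (5×+1.53 + 2×-1.23) / 7 = (+5.190) / 7 = +0.741 V.

+0.741 V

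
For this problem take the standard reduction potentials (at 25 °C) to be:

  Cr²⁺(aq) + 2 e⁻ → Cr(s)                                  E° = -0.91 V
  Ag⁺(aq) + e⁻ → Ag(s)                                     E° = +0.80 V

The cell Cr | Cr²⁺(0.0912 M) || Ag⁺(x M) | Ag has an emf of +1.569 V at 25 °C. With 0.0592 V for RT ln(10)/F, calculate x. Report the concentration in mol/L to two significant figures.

Ag⁺/Ag is the cathode, Cr²⁺/Cr the anode: E°cell = +1.71 V, n = 2.
Overall reaction: 2 Ag⁺(aq) + Cr(s) → 2 Ag(s) + Cr²⁺(aq); Q = [Cr²⁺]^1/[Ag⁺]^2.
From E = E° − (0.0592/n) log Q: log Q = (E° − E)·n/0.0592 = (+1.71 − (+1.569))·2/0.0592 = 4.7635.
So 2·log[Ag⁺] = 1·log(0.0912) − log Q = -1.0400 − (4.7635) = -5.8035; log[Ag⁺] = -5.8035 / 2 = -2.9017; [Ag⁺] = 10^(-2.9017) ≈ 0.0013 M.

0.0013 M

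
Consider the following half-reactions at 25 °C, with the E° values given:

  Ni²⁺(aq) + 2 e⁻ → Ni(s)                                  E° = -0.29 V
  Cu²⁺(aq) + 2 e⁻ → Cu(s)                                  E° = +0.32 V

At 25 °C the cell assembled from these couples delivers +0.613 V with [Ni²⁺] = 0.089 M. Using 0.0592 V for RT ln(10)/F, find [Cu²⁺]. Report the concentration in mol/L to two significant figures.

0.11 M

Cu²⁺/Cu is the cathode, Ni²⁺/Ni the anode: E°cell = +0.61 V, n = 2.
Overall reaction: Cu²⁺(aq) + Ni(s) → Cu(s) + Ni²⁺(aq); Q = [Ni²⁺]^1/[Cu²⁺]^1.
From E = E° − (0.0592/n) log Q: log Q = (E° − E)·n/0.0592 = (+0.61 − (+0.613))·2/0.0592 = -0.1014.
So 1·log[Cu²⁺] = 1·log(0.089) − log Q = -1.0506 − (-0.1014) = -0.9492; [Cu²⁺] = 10^(-0.9492) ≈ 0.11 M.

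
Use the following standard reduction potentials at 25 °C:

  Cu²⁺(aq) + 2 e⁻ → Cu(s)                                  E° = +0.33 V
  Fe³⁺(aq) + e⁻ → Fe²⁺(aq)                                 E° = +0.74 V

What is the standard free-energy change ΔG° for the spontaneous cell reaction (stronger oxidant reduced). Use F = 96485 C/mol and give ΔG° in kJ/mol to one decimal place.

Fe³⁺/Fe²⁺ (E° = +0.74 V) is the cathode; Cu²⁺/Cu (E° = +0.33 V) is the anode, so E°cell = +0.41 V.
Balancing electrons gives n = 2 (lcm of 1 and 2).
ΔG° = −nFE° = −(2)(96485)(+0.41) = -79,118 J = -79.1 kJ/mol.

-79.1 kJ/mol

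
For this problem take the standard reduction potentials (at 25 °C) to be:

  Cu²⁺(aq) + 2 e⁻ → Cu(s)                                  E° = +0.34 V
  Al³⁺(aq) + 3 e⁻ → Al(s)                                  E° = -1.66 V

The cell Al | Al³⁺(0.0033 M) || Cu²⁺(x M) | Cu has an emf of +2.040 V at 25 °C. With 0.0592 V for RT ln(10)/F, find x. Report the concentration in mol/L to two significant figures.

Cu²⁺/Cu is the cathode, Al³⁺/Al the anode: E°cell = +2.00 V, n = 6.
Overall reaction: 3 Cu²⁺(aq) + 2 Al(s) → 3 Cu(s) + 2 Al³⁺(aq); Q = [Al³⁺]^2/[Cu²⁺]^3.
From E = E° − (0.0592/n) log Q: log Q = (E° − E)·n/0.0592 = (+2.00 − (+2.040))·6/0.0592 = -4.0541.
So 3·log[Cu²⁺] = 2·log(0.0033) − log Q = -4.9630 − (-4.0541) = -0.9089; log[Cu²⁺] = -0.9089 / 3 = -0.3030; [Cu²⁺] = 10^(-0.3030) ≈ 0.50 M.

0.50 M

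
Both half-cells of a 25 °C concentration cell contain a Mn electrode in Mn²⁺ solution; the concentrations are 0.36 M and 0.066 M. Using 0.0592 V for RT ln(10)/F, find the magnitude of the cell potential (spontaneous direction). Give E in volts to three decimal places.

For a concentration cell E°cell = 0. The 0.36 M side is the cathode (reduction is favoured where [Mn²⁺] is higher).
With n = 2, E = −(0.0592/2) log([Mn²⁺]ₐₙ/[Mn²⁺]꜀ₐₜ) = −(0.0592/2) log(0.066/0.36) = −(0.0592/2)(-0.737) = +0.022 V.

+0.022 V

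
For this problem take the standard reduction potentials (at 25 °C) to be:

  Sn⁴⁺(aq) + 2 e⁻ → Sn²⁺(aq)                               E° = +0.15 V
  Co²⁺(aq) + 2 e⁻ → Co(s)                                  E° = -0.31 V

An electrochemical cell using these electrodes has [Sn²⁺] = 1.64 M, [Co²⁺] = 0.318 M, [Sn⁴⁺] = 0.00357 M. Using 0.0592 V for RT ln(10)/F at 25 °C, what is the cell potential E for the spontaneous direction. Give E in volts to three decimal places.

Sn⁴⁺/Sn²⁺ is the cathode (higher E°), Co²⁺/Co the anode: E°cell = +0.15 − (-0.31) = +0.46 V, n = 2.
Overall: Sn⁴⁺(aq) + Co(s) → Sn²⁺(aq) + Co²⁺(aq)
Q = [Sn²⁺]·[Co²⁺] / ([Sn⁴⁺]); log Q = 2.165.
E = E° − (0.0592/n) log Q = +0.46 − (0.0592/2)(2.165) = +0.396 V.

+0.396 V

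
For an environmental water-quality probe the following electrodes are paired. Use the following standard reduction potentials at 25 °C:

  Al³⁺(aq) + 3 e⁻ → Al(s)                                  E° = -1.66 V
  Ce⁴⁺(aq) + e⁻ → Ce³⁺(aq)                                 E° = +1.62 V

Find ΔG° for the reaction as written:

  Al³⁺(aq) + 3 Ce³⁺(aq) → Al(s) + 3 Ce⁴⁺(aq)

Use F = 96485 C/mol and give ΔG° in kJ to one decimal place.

As written, Al³⁺/Al is reduced (cathode) and Ce⁴⁺/Ce³⁺ is oxidised (anode), so E°cell = (-1.66) − (+1.62) = -3.28 V.
Balancing electrons gives n = 3.
ΔG° = −nFE° = −(3)(96485)(-3.28) = 949,412 J = +949.4 kJ.

+949.4 kJ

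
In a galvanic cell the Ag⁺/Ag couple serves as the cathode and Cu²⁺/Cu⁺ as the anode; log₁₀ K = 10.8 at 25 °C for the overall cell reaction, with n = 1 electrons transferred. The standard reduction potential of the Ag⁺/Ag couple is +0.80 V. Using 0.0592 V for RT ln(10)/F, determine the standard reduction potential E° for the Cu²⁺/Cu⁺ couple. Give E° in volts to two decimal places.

+0.16 V

E°cell = (0.0592/n)·log K = (0.0592/1)(10.8) = +0.639 V.
Since Ag⁺/Ag is the cathode and Cu²⁺/Cu⁺ the anode, E°cell = E°(Ag⁺/Ag) − E°(Cu²⁺/Cu⁺).
So E°(Cu²⁺/Cu⁺) = E°(Ag⁺/Ag) − E°cell = (+0.80) − (+0.639) = +0.16 V.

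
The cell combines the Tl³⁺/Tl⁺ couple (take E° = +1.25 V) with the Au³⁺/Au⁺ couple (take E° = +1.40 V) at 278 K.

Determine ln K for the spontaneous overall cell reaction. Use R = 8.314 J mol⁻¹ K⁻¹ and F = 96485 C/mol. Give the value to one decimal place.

Cathode: Au³⁺/Au⁺; anode: Tl³⁺/Tl⁺. E°cell = (+1.40) − (+1.25) = +0.15 V, with n = 2.
ΔG° = −nFE° = −RT ln K, so ln K = nFE°/(RT) = (2)(96485)(+0.15) / ((8.314)(278)) = 12.524.

12.5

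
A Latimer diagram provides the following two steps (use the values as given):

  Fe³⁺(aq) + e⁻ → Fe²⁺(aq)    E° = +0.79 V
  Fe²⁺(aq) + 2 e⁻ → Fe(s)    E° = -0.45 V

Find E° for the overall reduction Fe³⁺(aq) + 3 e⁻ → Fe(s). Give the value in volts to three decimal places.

Adding the free-energy changes (−nFE°) of the two steps gives −n₃FE°₃ = −n₁FE°₁ − n₂FE°₂.
E°₃ = (1×+0.79 + 2×-0.45) / 3 = (-0.110) / 3 = -0.037 V.

-0.037 V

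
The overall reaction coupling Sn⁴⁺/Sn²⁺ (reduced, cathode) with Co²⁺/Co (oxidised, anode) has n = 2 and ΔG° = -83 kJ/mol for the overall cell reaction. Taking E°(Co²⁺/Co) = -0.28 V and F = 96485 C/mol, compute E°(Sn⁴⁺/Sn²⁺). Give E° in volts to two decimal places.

+0.15 V

E°cell = −ΔG°/(nF) = −(-83×10³)/((2)(96485)) = +0.430 V.
Since Sn⁴⁺/Sn²⁺ is the cathode and Co²⁺/Co the anode, E°cell = E°(Sn⁴⁺/Sn²⁺) − E°(Co²⁺/Co).
So E°(Sn⁴⁺/Sn²⁺) = E°cell + E°(Co²⁺/Co) = +0.430 + (-0.28) = +0.15 V.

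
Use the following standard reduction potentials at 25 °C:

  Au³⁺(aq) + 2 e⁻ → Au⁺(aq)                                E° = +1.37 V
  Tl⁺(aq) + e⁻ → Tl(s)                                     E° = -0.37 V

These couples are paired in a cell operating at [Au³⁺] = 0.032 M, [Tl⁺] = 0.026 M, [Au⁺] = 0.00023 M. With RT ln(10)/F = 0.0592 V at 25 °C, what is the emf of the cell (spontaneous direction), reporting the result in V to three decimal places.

Au³⁺/Au⁺ is the cathode (higher E°), Tl⁺/Tl the anode: E°cell = +1.37 − (-0.37) = +1.74 V, n = 2.
Overall: Au³⁺(aq) + 2 Tl(s) → Au⁺(aq) + 2 Tl⁺(aq)
Q = [Au⁺]·[Tl⁺]^2 / ([Au³⁺]); log Q = -5.313.
E = E° − (0.0592/n) log Q = +1.74 − (0.0592/2)(-5.313) = +1.897 V.

+1.897 V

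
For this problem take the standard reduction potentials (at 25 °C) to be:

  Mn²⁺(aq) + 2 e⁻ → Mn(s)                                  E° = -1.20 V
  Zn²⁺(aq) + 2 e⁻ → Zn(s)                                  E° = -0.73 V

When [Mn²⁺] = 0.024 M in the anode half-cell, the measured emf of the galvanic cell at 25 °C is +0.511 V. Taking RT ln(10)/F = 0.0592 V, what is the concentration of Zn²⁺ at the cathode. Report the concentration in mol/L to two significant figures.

Zn²⁺/Zn is the cathode, Mn²⁺/Mn the anode: E°cell = +0.47 V, n = 2.
Overall reaction: Zn²⁺(aq) + Mn(s) → Zn(s) + Mn²⁺(aq); Q = [Mn²⁺]^1/[Zn²⁺]^1.
From E = E° − (0.0592/n) log Q: log Q = (E° − E)·n/0.0592 = (+0.47 − (+0.511))·2/0.0592 = -1.3851.
So 1·log[Zn²⁺] = 1·log(0.024) − log Q = -1.6198 − (-1.3851) = -0.2347; [Zn²⁺] = 10^(-0.2347) ≈ 0.58 M.

0.58 M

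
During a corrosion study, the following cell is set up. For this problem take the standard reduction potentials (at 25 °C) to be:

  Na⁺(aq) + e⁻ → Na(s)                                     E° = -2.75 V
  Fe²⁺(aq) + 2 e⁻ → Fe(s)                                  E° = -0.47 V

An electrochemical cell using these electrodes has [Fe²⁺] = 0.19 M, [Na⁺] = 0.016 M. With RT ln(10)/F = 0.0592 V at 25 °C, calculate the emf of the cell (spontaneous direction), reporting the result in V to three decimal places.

+2.365 V

Fe²⁺/Fe is the cathode (higher E°), Na⁺/Na the anode: E°cell = -0.47 − (-2.75) = +2.28 V, n = 2.
Overall: Fe²⁺(aq) + 2 Na(s) → Fe(s) + 2 Na⁺(aq)
Q = [Na⁺]^2 / ([Fe²⁺]); log Q = -2.871.
E = E° − (0.0592/n) log Q = +2.28 − (0.0592/2)(-2.871) = +2.365 V.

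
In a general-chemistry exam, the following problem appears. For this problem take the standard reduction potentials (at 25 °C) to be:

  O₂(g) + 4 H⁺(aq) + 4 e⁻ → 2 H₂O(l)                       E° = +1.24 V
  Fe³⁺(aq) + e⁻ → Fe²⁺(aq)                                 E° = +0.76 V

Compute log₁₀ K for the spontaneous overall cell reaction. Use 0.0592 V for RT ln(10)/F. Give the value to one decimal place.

Cathode: O₂/H₂O; anode: Fe³⁺/Fe²⁺. E°cell = +0.48 V, n = 4.
log K = nE°cell / 0.0592 = (4)(+0.48) / 0.0592 = 32.4.

32.4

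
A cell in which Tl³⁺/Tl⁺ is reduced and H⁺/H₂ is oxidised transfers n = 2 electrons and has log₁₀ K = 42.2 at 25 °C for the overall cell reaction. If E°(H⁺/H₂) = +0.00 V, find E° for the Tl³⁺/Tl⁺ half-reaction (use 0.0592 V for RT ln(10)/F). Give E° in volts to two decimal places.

+1.25 V

E°cell = (0.0592/n)·log K = (0.0592/2)(42.2) = +1.249 V.
Since Tl³⁺/Tl⁺ is the cathode and H⁺/H₂ the anode, E°cell = E°(Tl³⁺/Tl⁺) − E°(H⁺/H₂).
So E°(Tl³⁺/Tl⁺) = E°cell + E°(H⁺/H₂) = +1.249 + (+0.00) = +1.25 V.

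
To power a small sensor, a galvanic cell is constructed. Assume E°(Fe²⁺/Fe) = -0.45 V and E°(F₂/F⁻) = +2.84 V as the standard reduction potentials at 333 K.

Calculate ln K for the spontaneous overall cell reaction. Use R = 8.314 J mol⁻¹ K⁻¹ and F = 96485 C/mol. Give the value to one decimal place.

Cathode: F₂/F⁻; anode: Fe²⁺/Fe. E°cell = (+2.84) − (-0.45) = +3.29 V, with n = 2.
ΔG° = −nFE° = −RT ln K, so ln K = nFE°/(RT) = (2)(96485)(+3.29) / ((8.314)(333)) = 229.314.

229.3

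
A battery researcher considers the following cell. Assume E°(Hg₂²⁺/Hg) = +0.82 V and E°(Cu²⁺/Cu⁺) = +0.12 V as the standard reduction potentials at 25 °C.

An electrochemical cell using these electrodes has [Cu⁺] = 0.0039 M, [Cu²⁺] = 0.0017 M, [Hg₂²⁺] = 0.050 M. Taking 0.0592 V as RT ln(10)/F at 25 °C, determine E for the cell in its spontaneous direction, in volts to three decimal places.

Hg₂²⁺/Hg is the cathode (higher E°), Cu²⁺/Cu⁺ the anode: E°cell = +0.82 − (+0.12) = +0.70 V, n = 2.
Overall: Hg₂²⁺(aq) + 2 Cu⁺(aq) → 2 Hg(l) + 2 Cu²⁺(aq)
Q = [Cu²⁺]^2 / ([Hg₂²⁺]·[Cu⁺]^2); log Q = 0.580.
E = E° − (0.0592/n) log Q = +0.70 − (0.0592/2)(0.580) = +0.683 V.

+0.683 V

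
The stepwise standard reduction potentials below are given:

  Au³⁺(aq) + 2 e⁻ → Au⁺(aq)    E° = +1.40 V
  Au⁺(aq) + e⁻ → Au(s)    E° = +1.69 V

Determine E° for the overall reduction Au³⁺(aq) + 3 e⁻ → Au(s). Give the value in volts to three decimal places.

+1.497 V

Since ΔG° = −nFE° is additive over sequential reductions, n₃E°₃ = n₁E°₁ + n₂E°₂.
E°₃ = (2×+1.40 + 1×+1.69) / 3 = (+4.490) / 3 = +1.497 V.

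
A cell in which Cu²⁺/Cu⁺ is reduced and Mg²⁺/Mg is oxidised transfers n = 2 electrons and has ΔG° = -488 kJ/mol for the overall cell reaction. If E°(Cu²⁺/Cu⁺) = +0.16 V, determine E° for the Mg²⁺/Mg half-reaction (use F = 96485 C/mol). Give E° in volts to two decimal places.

E°cell = −ΔG°/(nF) = −(-488×10³)/((2)(96485)) = +2.529 V.
Since Cu²⁺/Cu⁺ is the cathode and Mg²⁺/Mg the anode, E°cell = E°(Cu²⁺/Cu⁺) − E°(Mg²⁺/Mg).
So E°(Mg²⁺/Mg) = E°(Cu²⁺/Cu⁺) − E°cell = (+0.16) − (+2.529) = -2.37 V.

-2.37 V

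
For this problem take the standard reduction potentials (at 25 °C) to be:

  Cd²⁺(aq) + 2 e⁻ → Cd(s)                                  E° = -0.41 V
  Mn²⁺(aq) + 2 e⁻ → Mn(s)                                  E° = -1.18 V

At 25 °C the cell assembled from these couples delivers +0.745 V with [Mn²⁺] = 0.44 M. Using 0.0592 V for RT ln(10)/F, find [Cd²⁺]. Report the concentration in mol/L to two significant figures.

Cd²⁺/Cd is the cathode, Mn²⁺/Mn the anode: E°cell = +0.77 V, n = 2.
Overall reaction: Cd²⁺(aq) + Mn(s) → Cd(s) + Mn²⁺(aq); Q = [Mn²⁺]^1/[Cd²⁺]^1.
From E = E° − (0.0592/n) log Q: log Q = (E° − E)·n/0.0592 = (+0.77 − (+0.745))·2/0.0592 = 0.8446.
So 1·log[Cd²⁺] = 1·log(0.44) − log Q = -0.3565 − (0.8446) = -1.2011; [Cd²⁺] = 10^(-1.2011) ≈ 0.063 M.

0.063 M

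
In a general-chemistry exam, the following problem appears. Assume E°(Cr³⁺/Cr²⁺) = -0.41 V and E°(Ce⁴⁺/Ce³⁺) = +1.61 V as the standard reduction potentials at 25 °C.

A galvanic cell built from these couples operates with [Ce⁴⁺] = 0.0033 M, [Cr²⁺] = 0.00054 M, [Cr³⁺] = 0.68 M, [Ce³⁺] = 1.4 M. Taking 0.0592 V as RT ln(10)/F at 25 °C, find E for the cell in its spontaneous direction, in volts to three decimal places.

Ce⁴⁺/Ce³⁺ is the cathode (higher E°), Cr³⁺/Cr²⁺ the anode: E°cell = +1.61 − (-0.41) = +2.02 V, n = 1.
Overall: Ce⁴⁺(aq) + Cr²⁺(aq) → Ce³⁺(aq) + Cr³⁺(aq)
Q = [Ce³⁺]·[Cr³⁺] / ([Ce⁴⁺]·[Cr²⁺]); log Q = 5.728.
E = E° − (0.0592/n) log Q = +2.02 − (0.0592/1)(5.728) = +1.681 V.

+1.681 V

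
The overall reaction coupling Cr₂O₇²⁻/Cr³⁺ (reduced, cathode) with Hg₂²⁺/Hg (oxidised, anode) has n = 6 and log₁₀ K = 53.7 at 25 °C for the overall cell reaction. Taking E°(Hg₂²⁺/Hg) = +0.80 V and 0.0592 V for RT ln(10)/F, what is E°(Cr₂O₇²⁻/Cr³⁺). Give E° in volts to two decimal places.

E°cell = (0.0592/n)·log K = (0.0592/6)(53.7) = +0.530 V.
Since Cr₂O₇²⁻/Cr³⁺ is the cathode and Hg₂²⁺/Hg the anode, E°cell = E°(Cr₂O₇²⁻/Cr³⁺) − E°(Hg₂²⁺/Hg).
So E°(Cr₂O₇²⁻/Cr³⁺) = E°cell + E°(Hg₂²⁺/Hg) = +0.530 + (+0.80) = +1.33 V.

+1.33 V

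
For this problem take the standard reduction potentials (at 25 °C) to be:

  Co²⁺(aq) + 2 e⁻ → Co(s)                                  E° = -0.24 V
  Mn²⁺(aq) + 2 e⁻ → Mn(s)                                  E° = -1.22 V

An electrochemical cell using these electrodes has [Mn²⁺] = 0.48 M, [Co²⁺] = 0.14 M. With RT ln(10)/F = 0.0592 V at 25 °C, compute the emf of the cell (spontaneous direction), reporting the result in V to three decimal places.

Co²⁺/Co is the cathode (higher E°), Mn²⁺/Mn the anode: E°cell = -0.24 − (-1.22) = +0.98 V, n = 2.
Overall: Co²⁺(aq) + Mn(s) → Co(s) + Mn²⁺(aq)
Q = [Mn²⁺] / ([Co²⁺]); log Q = 0.535.
E = E° − (0.0592/n) log Q = +0.98 − (0.0592/2)(0.535) = +0.964 V.

+0.964 V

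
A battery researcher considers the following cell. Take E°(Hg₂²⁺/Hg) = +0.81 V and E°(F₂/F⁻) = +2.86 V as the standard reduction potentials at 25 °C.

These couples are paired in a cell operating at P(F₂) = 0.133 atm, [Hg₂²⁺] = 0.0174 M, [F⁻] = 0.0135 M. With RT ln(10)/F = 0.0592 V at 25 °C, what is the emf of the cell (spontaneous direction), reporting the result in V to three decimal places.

+2.187 V

F₂/F⁻ is the cathode (higher E°), Hg₂²⁺/Hg the anode: E°cell = +2.86 − (+0.81) = +2.05 V, n = 2.
Overall: F₂(g) + 2 Hg(l) → 2 F⁻(aq) + Hg₂²⁺(aq)
Q = [F⁻]^2·[Hg₂²⁺] / (P(F₂)); log Q = -4.623.
E = E° − (0.0592/n) log Q = +2.05 − (0.0592/2)(-4.623) = +2.187 V.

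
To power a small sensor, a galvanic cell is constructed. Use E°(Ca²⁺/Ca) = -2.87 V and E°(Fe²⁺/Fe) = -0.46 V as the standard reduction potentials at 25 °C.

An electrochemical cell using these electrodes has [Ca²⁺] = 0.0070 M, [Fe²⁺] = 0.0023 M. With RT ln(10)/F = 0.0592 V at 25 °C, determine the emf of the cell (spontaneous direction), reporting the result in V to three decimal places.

Fe²⁺/Fe is the cathode (higher E°), Ca²⁺/Ca the anode: E°cell = -0.46 − (-2.87) = +2.41 V, n = 2.
Overall: Fe²⁺(aq) + Ca(s) → Fe(s) + Ca²⁺(aq)
Q = [Ca²⁺] / ([Fe²⁺]); log Q = 0.483.
E = E° − (0.0592/n) log Q = +2.41 − (0.0592/2)(0.483) = +2.396 V.

+2.396 V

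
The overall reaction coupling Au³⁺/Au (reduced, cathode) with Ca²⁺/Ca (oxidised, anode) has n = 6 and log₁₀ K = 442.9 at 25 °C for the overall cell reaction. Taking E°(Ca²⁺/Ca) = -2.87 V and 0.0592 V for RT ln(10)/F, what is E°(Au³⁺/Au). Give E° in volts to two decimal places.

E°cell = (0.0592/n)·log K = (0.0592/6)(442.9) = +4.370 V.
Since Au³⁺/Au is the cathode and Ca²⁺/Ca the anode, E°cell = E°(Au³⁺/Au) − E°(Ca²⁺/Ca).
So E°(Au³⁺/Au) = E°cell + E°(Ca²⁺/Ca) = +4.370 + (-2.87) = +1.50 V.

+1.50 V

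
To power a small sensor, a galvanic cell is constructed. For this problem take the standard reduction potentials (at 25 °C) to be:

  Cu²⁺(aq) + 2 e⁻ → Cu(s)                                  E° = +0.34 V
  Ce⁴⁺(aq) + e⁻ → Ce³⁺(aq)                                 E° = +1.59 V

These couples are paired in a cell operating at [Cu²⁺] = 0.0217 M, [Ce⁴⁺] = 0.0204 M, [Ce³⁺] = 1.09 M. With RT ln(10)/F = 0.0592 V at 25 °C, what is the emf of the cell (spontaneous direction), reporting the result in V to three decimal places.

+1.197 V

Ce⁴⁺/Ce³⁺ is the cathode (higher E°), Cu²⁺/Cu the anode: E°cell = +1.59 − (+0.34) = +1.25 V, n = 2.
Overall: 2 Ce⁴⁺(aq) + Cu(s) → 2 Ce³⁺(aq) + Cu²⁺(aq)
Q = [Ce³⁺]^2·[Cu²⁺] / ([Ce⁴⁺]^2); log Q = 1.792.
E = E° − (0.0592/n) log Q = +1.25 − (0.0592/2)(1.792) = +1.197 V.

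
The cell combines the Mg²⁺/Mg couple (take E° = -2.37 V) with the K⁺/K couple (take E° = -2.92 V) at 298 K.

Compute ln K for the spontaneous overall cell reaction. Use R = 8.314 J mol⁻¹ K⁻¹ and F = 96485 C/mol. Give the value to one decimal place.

Cathode: Mg²⁺/Mg; anode: K⁺/K. E°cell = (-2.37) − (-2.92) = +0.55 V, with n = 2.
ΔG° = −nFE° = −RT ln K, so ln K = nFE°/(RT) = (2)(96485)(+0.55) / ((8.314)(298)) = 42.838.

42.8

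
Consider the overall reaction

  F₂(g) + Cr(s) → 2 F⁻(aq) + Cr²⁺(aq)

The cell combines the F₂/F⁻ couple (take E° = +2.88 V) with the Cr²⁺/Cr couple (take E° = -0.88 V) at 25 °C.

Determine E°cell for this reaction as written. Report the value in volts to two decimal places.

+3.76 V

The F₂/F⁻ couple has the higher reduction potential, so it is the cathode; Cr²⁺/Cr is oxidised at the anode.
E°cell = E°(cathode) − E°(anode) = (+2.88) − (-0.88) = +3.76 V.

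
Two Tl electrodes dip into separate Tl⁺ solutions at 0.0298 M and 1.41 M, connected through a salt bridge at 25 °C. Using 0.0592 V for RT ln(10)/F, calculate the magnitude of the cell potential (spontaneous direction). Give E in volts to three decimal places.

+0.099 V

For a concentration cell E°cell = 0. The 1.41 M side is the cathode (reduction is favoured where [Tl⁺] is higher).
With n = 1, E = −(0.0592/1) log([Tl⁺]ₐₙ/[Tl⁺]꜀ₐₜ) = −(0.0592/1) log(0.0298/1.41) = −(0.0592/1)(-1.675) = +0.099 V.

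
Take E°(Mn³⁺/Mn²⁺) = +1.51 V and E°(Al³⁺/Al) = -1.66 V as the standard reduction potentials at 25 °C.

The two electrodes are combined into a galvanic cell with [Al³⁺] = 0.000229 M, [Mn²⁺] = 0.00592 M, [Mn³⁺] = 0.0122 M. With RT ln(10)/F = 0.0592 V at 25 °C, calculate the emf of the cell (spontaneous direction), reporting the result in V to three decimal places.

+3.260 V

Mn³⁺/Mn²⁺ is the cathode (higher E°), Al³⁺/Al the anode: E°cell = +1.51 − (-1.66) = +3.17 V, n = 3.
Overall: 3 Mn³⁺(aq) + Al(s) → 3 Mn²⁺(aq) + Al³⁺(aq)
Q = [Mn²⁺]^3·[Al³⁺] / ([Mn³⁺]^3); log Q = -4.582.
E = E° − (0.0592/n) log Q = +3.17 − (0.0592/3)(-4.582) = +3.260 V.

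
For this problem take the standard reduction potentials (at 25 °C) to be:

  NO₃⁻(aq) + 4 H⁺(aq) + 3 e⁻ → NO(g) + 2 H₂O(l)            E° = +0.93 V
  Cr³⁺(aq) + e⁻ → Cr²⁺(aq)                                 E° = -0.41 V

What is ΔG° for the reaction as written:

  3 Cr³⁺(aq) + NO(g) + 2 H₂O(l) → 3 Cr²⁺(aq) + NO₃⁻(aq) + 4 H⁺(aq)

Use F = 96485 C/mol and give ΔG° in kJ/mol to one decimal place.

As written, Cr³⁺/Cr²⁺ is reduced (cathode) and NO₃⁻/NO is oxidised (anode), so E°cell = (-0.41) − (+0.93) = -1.34 V.
Balancing electrons gives n = 3.
ΔG° = −nFE° = −(3)(96485)(-1.34) = 387,870 J = +387.9 kJ/mol.

+387.9 kJ/mol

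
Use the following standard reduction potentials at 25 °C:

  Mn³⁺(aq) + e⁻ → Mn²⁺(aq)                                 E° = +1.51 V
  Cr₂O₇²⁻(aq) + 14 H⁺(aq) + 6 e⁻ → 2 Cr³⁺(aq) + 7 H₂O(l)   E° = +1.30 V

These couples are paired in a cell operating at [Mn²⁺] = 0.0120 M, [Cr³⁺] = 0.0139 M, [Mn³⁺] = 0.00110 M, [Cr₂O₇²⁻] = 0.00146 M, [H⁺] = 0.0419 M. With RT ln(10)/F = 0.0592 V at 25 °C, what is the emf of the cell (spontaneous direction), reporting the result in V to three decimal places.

Mn³⁺/Mn²⁺ is the cathode (higher E°), Cr₂O₇²⁻/Cr³⁺ the anode: E°cell = +1.51 − (+1.30) = +0.21 V, n = 6.
Overall: 6 Mn³⁺(aq) + 2 Cr³⁺(aq) + 7 H₂O(l) → 6 Mn²⁺(aq) + Cr₂O₇²⁻(aq) + 14 H⁺(aq)
Q = [Mn²⁺]^6·[Cr₂O₇²⁻]·[H⁺]^14 / ([Mn³⁺]^6·[Cr³⁺]^2); log Q = -12.184.
E = E° − (0.0592/n) log Q = +0.21 − (0.0592/6)(-12.184) = +0.330 V.

+0.330 V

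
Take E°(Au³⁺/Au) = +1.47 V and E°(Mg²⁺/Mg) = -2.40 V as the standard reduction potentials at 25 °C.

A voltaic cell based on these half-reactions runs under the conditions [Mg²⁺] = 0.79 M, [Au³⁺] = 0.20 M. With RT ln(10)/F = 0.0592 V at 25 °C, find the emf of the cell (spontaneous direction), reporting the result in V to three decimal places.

+3.859 V

Au³⁺/Au is the cathode (higher E°), Mg²⁺/Mg the anode: E°cell = +1.47 − (-2.40) = +3.87 V, n = 6.
Overall: 2 Au³⁺(aq) + 3 Mg(s) → 2 Au(s) + 3 Mg²⁺(aq)
Q = [Mg²⁺]^3 / ([Au³⁺]^2); log Q = 1.091.
E = E° − (0.0592/n) log Q = +3.87 − (0.0592/6)(1.091) = +3.859 V.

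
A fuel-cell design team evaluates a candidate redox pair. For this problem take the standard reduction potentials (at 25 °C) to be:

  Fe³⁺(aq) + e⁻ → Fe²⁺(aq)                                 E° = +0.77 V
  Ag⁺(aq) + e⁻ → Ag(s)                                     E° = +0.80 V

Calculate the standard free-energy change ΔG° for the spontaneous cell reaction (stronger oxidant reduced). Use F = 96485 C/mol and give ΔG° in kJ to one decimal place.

Ag⁺/Ag (E° = +0.80 V) is the cathode; Fe³⁺/Fe²⁺ (E° = +0.77 V) is the anode, so E°cell = +0.03 V.
Balancing electrons gives n = 1 (lcm of 1 and 1).
ΔG° = −nFE° = −(1)(96485)(+0.03) = -2,895 J = -2.9 kJ.

-2.9 kJ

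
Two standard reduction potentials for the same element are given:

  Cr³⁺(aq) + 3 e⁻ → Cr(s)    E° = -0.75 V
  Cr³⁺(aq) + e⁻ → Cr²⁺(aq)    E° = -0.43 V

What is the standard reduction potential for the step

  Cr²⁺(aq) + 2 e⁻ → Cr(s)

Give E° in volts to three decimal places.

Sequential free energies add, so n₃E°₃ = n₁E°₁ + n₂E°₂.
With n₃ = 3, and the known step contributing 1×(-0.43) V, the unknown satisfies 2·E° = 3×(-0.75) − 1×(-0.43) = -1.820.
E° = -1.820 / 2 = -0.910 V.

-0.910 V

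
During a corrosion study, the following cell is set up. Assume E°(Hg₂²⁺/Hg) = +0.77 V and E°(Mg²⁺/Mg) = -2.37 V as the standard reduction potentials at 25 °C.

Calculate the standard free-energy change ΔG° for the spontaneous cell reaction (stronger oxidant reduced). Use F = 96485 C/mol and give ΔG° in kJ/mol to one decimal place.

Hg₂²⁺/Hg (E° = +0.77 V) is the cathode; Mg²⁺/Mg (E° = -2.37 V) is the anode, so E°cell = +3.14 V.
Balancing electrons gives n = 2 (lcm of 2 and 2).
ΔG° = −nFE° = −(2)(96485)(+3.14) = -605,926 J = -605.9 kJ/mol.

-605.9 kJ/mol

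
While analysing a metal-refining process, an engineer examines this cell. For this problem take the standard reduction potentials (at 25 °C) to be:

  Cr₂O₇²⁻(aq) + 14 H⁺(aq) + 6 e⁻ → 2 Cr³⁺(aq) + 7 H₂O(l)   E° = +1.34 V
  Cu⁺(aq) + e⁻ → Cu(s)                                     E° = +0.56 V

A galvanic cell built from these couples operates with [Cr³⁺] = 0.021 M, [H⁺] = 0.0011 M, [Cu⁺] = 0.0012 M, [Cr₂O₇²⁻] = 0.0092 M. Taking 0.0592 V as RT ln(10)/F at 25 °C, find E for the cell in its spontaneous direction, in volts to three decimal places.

+0.557 V

Cr₂O₇²⁻/Cr³⁺ is the cathode (higher E°), Cu⁺/Cu the anode: E°cell = +1.34 − (+0.56) = +0.78 V, n = 6.
Overall: Cr₂O₇²⁻(aq) + 14 H⁺(aq) + 6 Cu(s) → 2 Cr³⁺(aq) + 7 H₂O(l) + 6 Cu⁺(aq)
Q = [Cr³⁺]^2·[Cu⁺]^6 / ([Cr₂O₇²⁻]·[H⁺]^14); log Q = 22.576.
E = E° − (0.0592/n) log Q = +0.78 − (0.0592/6)(22.576) = +0.557 V.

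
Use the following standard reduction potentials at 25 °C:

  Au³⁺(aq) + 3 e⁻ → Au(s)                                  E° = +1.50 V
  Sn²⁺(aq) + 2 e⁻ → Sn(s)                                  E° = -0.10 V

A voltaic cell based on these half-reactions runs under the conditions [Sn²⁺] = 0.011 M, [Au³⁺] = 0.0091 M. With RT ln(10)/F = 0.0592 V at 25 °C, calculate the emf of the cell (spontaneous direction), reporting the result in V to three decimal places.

+1.618 V

Au³⁺/Au is the cathode (higher E°), Sn²⁺/Sn the anode: E°cell = +1.50 − (-0.10) = +1.60 V, n = 6.
Overall: 2 Au³⁺(aq) + 3 Sn(s) → 2 Au(s) + 3 Sn²⁺(aq)
Q = [Sn²⁺]^3 / ([Au³⁺]^2); log Q = -1.794.
E = E° − (0.0592/n) log Q = +1.60 − (0.0592/6)(-1.794) = +1.618 V.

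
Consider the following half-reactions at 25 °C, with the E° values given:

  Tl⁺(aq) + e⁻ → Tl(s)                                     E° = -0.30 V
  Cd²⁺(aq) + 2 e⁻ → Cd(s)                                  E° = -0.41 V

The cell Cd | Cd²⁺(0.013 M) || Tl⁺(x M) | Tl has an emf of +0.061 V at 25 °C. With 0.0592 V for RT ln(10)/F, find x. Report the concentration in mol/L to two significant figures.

0.017 M

Tl⁺/Tl is the cathode, Cd²⁺/Cd the anode: E°cell = +0.11 V, n = 2.
Overall reaction: 2 Tl⁺(aq) + Cd(s) → 2 Tl(s) + Cd²⁺(aq); Q = [Cd²⁺]^1/[Tl⁺]^2.
From E = E° − (0.0592/n) log Q: log Q = (E° − E)·n/0.0592 = (+0.11 − (+0.061))·2/0.0592 = 1.6554.
So 2·log[Tl⁺] = 1·log(0.013) − log Q = -1.8861 − (1.6554) = -3.5415; log[Tl⁺] = -3.5415 / 2 = -1.7708; [Tl⁺] = 10^(-1.7708) ≈ 0.017 M.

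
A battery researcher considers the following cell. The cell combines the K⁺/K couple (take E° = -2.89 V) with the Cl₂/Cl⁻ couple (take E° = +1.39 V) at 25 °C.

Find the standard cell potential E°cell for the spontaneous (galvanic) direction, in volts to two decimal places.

+4.28 V

The Cl₂/Cl⁻ couple has the higher reduction potential, so it is the cathode; K⁺/K is oxidised at the anode.
E°cell = E°(cathode) − E°(anode) = (+1.39) − (-2.89) = +4.28 V.
Since E°cell > 0, the reaction is spontaneous under standard conditions.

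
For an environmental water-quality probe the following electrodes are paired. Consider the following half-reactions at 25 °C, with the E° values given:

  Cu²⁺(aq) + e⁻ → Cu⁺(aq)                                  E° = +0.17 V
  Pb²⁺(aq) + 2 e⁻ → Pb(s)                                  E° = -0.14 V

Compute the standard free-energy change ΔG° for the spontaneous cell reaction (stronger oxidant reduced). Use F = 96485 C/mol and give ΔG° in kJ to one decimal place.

-59.8 kJ

Cu²⁺/Cu⁺ (E° = +0.17 V) is the cathode; Pb²⁺/Pb (E° = -0.14 V) is the anode, so E°cell = +0.31 V.
Balancing electrons gives n = 2 (lcm of 1 and 2).
ΔG° = −nFE° = −(2)(96485)(+0.31) = -59,821 J = -59.8 kJ.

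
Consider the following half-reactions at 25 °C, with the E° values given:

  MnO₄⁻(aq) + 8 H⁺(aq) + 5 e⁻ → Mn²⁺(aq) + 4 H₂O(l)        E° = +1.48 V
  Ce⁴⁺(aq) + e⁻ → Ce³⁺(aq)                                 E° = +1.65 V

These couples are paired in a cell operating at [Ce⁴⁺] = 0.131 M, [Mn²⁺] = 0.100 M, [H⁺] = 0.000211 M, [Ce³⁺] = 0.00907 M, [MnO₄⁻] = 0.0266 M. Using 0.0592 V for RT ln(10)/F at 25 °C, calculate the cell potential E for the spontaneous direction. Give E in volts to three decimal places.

Ce⁴⁺/Ce³⁺ is the cathode (higher E°), MnO₄⁻/Mn²⁺ the anode: E°cell = +1.65 − (+1.48) = +0.17 V, n = 5.
Overall: 5 Ce⁴⁺(aq) + Mn²⁺(aq) + 4 H₂O(l) → 5 Ce³⁺(aq) + MnO₄⁻(aq) + 8 H⁺(aq)
Q = [Ce³⁺]^5·[MnO₄⁻]·[H⁺]^8 / ([Ce⁴⁺]^5·[Mn²⁺]); log Q = -35.779.
E = E° − (0.0592/n) log Q = +0.17 − (0.0592/5)(-35.779) = +0.594 V.

+0.594 V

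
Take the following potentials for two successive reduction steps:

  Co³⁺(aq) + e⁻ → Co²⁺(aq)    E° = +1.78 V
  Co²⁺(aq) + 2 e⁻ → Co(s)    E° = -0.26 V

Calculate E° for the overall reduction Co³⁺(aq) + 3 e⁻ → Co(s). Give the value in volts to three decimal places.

Standard free energies of sequential steps add: ΔG°₃ = ΔG°₁ + ΔG°₂, so n₃E°₃ = n₁E°₁ + n₂E°₂.
E°₃ = (1×+1.78 + 2×-0.26) / 3 = (+1.260) / 3 = +0.420 V.
E° values themselves are not directly additive — weighting by electron count is essential.

+0.420 V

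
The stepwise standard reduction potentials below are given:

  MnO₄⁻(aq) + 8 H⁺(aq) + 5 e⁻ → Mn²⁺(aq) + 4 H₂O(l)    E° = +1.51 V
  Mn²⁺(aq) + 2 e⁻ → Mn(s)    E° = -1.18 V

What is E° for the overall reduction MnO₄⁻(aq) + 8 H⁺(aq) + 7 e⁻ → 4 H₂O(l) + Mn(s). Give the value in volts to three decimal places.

+0.741 V

Since ΔG° = −nFE° is additive over sequential reductions, n₃E°₃ = n₁E°₁ + n₂E°₂.
E°₃ = (5×+1.51 + 2×-1.18) / 7 = (+5.190) / 7 = +0.741 V.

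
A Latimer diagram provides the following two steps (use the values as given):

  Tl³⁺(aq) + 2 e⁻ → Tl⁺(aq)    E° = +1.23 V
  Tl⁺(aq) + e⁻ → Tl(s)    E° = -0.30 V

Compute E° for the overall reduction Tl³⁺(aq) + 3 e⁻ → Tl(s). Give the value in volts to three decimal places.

+0.720 V

Adding the free-energy changes (−nFE°) of the two steps gives −n₃FE°₃ = −n₁FE°₁ − n₂FE°₂.
E°₃ = (2×+1.23 + 1×-0.30) / 3 = (+2.160) / 3 = +0.720 V.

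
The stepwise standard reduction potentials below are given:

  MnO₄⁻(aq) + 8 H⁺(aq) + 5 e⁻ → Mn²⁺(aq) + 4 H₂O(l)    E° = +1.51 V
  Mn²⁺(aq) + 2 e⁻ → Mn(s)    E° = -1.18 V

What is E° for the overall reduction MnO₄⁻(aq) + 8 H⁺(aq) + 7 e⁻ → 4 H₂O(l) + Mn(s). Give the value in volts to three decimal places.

+0.741 V

Since ΔG° = −nFE° is additive over sequential reductions, n₃E°₃ = n₁E°₁ + n₂E°₂.
E°₃ = (5×+1.51 + 2×-1.18) / 7 = (+5.190) / 7 = +0.741 V.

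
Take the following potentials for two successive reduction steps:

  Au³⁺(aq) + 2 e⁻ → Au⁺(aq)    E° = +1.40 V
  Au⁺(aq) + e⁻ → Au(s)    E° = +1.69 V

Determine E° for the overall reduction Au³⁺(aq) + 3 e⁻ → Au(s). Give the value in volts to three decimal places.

Standard free energies of sequential steps add: ΔG°₃ = ΔG°₁ + ΔG°₂, so n₃E°₃ = n₁E°₁ + n₂E°₂.
E°₃ = (2×+1.40 + 1×+1.69) / 3 = (+4.490) / 3 = +1.497 V.
Simply averaging or adding the two E° values would be wrong; the electron-weighted sum is required.

+1.497 V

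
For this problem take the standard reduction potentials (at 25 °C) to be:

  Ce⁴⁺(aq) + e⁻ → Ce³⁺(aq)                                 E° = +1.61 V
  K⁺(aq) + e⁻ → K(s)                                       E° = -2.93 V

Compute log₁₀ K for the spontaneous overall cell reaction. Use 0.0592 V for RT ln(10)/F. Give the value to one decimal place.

76.7

Cathode: Ce⁴⁺/Ce³⁺; anode: K⁺/K. E°cell = +4.54 V, n = 1.
log K = nE°cell / 0.0592 = (1)(+4.54) / 0.0592 = 76.7.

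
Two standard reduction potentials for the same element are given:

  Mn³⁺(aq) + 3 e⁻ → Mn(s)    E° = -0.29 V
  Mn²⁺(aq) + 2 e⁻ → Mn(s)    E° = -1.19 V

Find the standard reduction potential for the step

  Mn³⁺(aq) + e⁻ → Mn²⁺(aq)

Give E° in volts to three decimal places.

+1.510 V

Sequential free energies add, so n₃E°₃ = n₁E°₁ + n₂E°₂.
With n₃ = 3, and the known step contributing 2×(-1.19) V, the unknown satisfies 1·E° = 3×(-0.29) − 2×(-1.19) = +1.510.
E° = +1.510 / 1 = +1.510 V.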